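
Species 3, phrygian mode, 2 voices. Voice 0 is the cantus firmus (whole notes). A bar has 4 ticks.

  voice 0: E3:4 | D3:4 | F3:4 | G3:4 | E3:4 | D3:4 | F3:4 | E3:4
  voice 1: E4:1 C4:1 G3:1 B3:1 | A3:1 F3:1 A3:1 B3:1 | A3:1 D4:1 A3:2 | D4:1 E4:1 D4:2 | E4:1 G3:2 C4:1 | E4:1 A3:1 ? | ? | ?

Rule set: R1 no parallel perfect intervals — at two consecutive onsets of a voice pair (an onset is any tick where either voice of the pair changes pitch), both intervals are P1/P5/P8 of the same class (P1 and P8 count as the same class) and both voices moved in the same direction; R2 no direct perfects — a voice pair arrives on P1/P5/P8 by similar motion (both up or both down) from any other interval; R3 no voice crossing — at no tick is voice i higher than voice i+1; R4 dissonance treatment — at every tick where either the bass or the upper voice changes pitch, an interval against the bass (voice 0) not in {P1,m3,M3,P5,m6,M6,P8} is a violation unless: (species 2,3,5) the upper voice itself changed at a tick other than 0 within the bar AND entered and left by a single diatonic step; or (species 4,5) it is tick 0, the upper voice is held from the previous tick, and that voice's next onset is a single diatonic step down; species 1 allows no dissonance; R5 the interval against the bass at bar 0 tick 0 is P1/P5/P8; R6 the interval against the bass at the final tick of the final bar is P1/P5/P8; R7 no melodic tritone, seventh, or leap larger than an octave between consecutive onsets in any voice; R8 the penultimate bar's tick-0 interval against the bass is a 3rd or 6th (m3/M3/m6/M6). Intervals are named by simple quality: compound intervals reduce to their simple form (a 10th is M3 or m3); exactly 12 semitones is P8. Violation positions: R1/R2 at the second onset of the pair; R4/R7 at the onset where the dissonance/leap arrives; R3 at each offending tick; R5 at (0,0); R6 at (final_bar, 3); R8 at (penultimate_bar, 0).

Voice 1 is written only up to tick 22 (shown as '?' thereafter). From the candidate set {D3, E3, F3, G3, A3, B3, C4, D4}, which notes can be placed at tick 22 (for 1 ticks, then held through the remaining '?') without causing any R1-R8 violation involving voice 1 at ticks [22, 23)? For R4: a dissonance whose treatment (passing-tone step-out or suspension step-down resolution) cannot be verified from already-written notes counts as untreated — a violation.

{A3, B3, D3, D4, F3}

D3: legal
E3: violates R4
F3: legal
G3: violates R4
A3: legal
B3: legal
C4: violates R4
D4: legal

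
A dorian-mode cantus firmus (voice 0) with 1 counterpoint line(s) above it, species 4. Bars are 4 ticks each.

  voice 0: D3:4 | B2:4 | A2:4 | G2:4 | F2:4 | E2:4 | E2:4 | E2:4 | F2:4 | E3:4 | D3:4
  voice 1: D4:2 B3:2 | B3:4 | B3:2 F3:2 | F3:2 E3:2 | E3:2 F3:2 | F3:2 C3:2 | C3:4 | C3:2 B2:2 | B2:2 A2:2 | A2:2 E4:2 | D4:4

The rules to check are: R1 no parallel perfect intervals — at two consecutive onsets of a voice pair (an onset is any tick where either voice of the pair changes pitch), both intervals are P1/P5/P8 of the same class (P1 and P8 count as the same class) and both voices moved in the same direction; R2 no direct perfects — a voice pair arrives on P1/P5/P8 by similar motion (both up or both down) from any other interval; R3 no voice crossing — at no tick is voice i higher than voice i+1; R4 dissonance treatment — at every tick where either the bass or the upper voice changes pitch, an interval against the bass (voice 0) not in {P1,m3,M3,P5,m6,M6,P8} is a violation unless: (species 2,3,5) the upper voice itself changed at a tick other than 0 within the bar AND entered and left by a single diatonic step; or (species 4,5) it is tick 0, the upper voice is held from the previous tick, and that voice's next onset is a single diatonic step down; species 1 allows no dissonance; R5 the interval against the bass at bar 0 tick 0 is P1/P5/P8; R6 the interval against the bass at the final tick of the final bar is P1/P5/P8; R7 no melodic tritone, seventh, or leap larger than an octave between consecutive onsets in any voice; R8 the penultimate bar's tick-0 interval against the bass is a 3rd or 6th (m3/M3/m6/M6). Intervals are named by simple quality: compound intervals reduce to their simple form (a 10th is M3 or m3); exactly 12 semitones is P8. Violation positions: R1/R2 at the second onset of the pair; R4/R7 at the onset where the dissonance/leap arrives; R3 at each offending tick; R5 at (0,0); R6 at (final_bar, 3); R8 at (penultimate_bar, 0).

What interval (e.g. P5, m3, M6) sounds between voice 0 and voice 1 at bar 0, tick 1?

P8

voice 0=D3 voice 1=D4 -> P8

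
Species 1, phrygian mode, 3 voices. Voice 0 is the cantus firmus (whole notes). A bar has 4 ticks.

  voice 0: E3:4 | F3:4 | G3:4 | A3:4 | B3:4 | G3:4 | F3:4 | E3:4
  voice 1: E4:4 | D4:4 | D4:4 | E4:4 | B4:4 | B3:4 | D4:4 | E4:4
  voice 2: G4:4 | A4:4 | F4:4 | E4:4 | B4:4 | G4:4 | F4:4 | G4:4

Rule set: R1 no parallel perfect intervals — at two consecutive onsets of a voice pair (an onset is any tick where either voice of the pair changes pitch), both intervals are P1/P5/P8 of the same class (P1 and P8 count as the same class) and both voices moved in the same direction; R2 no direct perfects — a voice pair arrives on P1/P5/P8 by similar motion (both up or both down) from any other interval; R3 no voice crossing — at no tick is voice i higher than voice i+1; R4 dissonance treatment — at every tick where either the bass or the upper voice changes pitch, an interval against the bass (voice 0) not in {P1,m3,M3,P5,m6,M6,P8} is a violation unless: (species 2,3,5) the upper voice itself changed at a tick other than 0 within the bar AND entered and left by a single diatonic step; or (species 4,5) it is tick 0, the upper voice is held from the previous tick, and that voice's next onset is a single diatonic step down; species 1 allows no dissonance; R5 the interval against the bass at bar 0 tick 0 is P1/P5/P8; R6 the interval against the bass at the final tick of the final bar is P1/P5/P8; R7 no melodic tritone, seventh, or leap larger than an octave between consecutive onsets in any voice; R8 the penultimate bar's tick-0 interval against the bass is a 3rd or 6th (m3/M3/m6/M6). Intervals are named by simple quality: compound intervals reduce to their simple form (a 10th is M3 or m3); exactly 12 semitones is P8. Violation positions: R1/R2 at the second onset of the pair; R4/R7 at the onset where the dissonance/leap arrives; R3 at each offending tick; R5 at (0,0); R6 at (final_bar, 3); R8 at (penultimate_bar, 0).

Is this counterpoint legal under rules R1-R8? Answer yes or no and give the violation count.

No (10 violations)

bar 0: v0=E3 v1=E4 v2=G4 (m3)
bar 1: v0=F3 v1=D4 v2=A4 (M3)
bar 2: v0=G3 v1=D4 v2=F4 (m7)
bar 3: v0=A3 v1=E4 v2=E4 (P5)
bar 4: v0=B3 v1=B4 v2=B4 (P8)
bar 5: v0=G3 v1=B3 v2=G4 (P8)
bar 6: v0=F3 v1=D4 v2=F4 (P8)
bar 7: v0=E3 v1=E4 v2=G4 (m3)
  R5 @ bar0.0: opens on m3
  R4 @ bar2.0: G3/F4 m7 untreated
  R1 @ bar3.0: G3/D4 P5 -> A3/E4 P5 similar
  R1 @ bar4.0: E4/E4 P1 -> B4/B4 P1 similar
  R2 @ bar4.0: A3/E4 P5 -> B3/B4 P8 similar
  R2 @ bar4.0: A3/E4 P5 -> B3/B4 P8 similar
  R1 @ bar5.0: B3/B4 P8 -> G3/G4 P8 similar
  R1 @ bar6.0: G3/G4 P8 -> F3/F4 P8 similar
  R8 @ bar6.0: penult P8 not 3rd/6th
  R6 @ bar7.3: closes on m3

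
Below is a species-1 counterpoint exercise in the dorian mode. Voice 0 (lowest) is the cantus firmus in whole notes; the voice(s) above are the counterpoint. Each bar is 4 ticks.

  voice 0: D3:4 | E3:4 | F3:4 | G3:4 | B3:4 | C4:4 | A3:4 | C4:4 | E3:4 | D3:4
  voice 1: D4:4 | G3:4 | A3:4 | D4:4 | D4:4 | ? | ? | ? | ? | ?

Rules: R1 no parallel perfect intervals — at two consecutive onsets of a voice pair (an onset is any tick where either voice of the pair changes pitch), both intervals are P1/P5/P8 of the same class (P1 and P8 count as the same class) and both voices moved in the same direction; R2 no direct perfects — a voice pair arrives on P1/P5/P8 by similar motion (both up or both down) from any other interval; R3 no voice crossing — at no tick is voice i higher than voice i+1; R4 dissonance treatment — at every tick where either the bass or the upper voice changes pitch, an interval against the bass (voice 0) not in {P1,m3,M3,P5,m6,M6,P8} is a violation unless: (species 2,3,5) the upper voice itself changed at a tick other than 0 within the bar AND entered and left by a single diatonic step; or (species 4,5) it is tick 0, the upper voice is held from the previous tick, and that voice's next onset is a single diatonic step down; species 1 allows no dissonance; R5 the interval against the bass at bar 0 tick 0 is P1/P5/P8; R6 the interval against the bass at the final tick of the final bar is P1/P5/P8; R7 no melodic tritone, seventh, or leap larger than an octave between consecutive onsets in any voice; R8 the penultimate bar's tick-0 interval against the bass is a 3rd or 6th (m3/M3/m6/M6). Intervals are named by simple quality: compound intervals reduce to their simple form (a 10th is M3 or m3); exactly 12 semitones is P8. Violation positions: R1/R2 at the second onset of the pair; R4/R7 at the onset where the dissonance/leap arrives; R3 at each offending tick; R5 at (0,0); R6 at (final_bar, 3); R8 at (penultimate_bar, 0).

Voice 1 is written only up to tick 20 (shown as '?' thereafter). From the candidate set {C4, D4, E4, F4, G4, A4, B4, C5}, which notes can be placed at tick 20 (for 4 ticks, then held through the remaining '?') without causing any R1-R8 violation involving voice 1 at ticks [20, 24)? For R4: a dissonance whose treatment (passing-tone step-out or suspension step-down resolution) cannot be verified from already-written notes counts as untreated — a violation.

C4: legal
D4: violates R4
E4: legal
F4: violates R4
G4: violates R2
A4: legal
B4: violates R4
C5: violates R2,R7

{A4, C4, E4}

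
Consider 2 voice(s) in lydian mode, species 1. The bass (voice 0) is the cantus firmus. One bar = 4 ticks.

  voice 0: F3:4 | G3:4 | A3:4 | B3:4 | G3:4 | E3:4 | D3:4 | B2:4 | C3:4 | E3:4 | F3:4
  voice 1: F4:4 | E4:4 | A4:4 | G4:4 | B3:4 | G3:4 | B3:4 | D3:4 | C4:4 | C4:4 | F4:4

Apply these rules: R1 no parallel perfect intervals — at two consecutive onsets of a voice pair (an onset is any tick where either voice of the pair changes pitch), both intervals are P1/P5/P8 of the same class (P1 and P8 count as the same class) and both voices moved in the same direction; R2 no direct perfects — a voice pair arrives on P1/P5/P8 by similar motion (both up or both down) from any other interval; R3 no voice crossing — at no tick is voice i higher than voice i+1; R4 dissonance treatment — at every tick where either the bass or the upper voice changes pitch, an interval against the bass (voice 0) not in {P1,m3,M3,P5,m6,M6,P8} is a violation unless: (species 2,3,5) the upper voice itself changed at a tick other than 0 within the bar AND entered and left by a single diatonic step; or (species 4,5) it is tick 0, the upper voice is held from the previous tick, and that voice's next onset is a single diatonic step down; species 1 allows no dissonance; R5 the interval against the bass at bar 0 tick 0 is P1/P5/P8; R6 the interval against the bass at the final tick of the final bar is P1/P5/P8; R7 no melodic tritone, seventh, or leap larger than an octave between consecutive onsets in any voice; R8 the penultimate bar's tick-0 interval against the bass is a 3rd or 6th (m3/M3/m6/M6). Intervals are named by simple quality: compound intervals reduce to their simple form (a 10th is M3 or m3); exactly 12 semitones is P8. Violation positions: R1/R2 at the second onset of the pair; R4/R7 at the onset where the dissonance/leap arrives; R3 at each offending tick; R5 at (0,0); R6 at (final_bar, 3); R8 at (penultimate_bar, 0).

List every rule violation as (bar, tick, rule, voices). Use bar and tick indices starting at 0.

(2, 0, R2, (0, 1))
(8, 0, R2, (0, 1))
(8, 0, R7, (1,))
(10, 0, R2, (0, 1))

bar 0: v0=F3 v1=F4 downbeat P8
bar 1: v0=G3 v1=E4 downbeat M6
bar 2: v0=A3 v1=A4 downbeat P8
bar 3: v0=B3 v1=G4 downbeat m6
bar 4: v0=G3 v1=B3 downbeat M3
bar 5: v0=E3 v1=G3 downbeat m3
bar 6: v0=D3 v1=B3 downbeat M6
bar 7: v0=B2 v1=D3 downbeat m3
bar 8: v0=C3 v1=C4 downbeat P8
bar 9: v0=E3 v1=C4 downbeat m6
bar 10: v0=F3 v1=F4 downbeat P8
  -> R2 @ bar 2 tick 0 v(0, 1): G3/E4 M6 -> A3/A4 P8 similar
  -> R2 @ bar 8 tick 0 v(0, 1): B2/D3 m3 -> C3/C4 P8 similar
  -> R7 @ bar 8 tick 0 v(1,): D3->C4 leap 10st
  -> R2 @ bar 10 tick 0 v(0, 1): E3/C4 m6 -> F3/F4 P8 similar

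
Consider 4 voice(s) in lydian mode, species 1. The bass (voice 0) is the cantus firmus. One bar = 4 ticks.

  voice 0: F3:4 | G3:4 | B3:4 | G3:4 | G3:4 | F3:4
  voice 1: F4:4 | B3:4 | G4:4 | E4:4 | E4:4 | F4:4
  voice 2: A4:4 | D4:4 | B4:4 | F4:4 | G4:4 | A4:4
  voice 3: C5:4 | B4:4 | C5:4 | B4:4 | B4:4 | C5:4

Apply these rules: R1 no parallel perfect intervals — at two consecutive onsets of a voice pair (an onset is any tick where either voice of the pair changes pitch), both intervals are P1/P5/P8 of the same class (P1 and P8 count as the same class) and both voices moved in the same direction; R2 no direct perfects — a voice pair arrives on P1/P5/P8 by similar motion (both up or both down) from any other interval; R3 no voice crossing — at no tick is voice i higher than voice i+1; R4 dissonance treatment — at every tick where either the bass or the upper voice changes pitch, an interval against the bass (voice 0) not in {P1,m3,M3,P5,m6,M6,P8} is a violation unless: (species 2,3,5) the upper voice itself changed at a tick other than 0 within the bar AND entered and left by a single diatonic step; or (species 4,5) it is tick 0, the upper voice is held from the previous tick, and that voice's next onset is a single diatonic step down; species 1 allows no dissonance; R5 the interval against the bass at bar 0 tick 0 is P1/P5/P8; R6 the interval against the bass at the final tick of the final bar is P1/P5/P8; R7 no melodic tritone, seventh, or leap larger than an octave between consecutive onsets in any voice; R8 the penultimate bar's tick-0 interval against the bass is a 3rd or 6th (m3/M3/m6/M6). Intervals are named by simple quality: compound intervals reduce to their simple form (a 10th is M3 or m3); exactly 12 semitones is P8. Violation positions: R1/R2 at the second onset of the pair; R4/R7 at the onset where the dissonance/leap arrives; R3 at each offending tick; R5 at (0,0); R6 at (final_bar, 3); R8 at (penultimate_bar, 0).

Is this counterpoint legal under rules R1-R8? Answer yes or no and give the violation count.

bar 0: v0=F3 v1=F4 v2=A4 v3=C5 (P5)
bar 1: v0=G3 v1=B3 v2=D4 v3=B4 (M3)
bar 2: v0=B3 v1=G4 v2=B4 v3=C5 (m2)
bar 3: v0=G3 v1=E4 v2=F4 v3=B4 (M3)
bar 4: v0=G3 v1=E4 v2=G4 v3=B4 (M3)
bar 5: v0=F3 v1=F4 v2=A4 v3=C5 (P5)
  R5 @ bar0.0: opens on M3
  R2 @ bar1.0: F4/C5 P5 -> B3/B4 P8 similar
  R7 @ bar1.0: F4->B3 leap 6st
  R2 @ bar2.0: G3/D4 P5 -> B3/B4 P8 similar
  R4 @ bar2.0: B3/C5 m2 untreated
  R2 @ bar3.0: G4/C5 P4 -> E4/B4 P5 similar
  R4 @ bar3.0: G3/F4 m7 untreated
  R7 @ bar3.0: B4->F4 leap 6st
  R8 @ bar4.0: penult P8 not 3rd/6th
  R1 @ bar5.0: E4/B4 P5 -> F4/C5 P5 similar
  R6 @ bar5.3: closes on M3

No (11 violations)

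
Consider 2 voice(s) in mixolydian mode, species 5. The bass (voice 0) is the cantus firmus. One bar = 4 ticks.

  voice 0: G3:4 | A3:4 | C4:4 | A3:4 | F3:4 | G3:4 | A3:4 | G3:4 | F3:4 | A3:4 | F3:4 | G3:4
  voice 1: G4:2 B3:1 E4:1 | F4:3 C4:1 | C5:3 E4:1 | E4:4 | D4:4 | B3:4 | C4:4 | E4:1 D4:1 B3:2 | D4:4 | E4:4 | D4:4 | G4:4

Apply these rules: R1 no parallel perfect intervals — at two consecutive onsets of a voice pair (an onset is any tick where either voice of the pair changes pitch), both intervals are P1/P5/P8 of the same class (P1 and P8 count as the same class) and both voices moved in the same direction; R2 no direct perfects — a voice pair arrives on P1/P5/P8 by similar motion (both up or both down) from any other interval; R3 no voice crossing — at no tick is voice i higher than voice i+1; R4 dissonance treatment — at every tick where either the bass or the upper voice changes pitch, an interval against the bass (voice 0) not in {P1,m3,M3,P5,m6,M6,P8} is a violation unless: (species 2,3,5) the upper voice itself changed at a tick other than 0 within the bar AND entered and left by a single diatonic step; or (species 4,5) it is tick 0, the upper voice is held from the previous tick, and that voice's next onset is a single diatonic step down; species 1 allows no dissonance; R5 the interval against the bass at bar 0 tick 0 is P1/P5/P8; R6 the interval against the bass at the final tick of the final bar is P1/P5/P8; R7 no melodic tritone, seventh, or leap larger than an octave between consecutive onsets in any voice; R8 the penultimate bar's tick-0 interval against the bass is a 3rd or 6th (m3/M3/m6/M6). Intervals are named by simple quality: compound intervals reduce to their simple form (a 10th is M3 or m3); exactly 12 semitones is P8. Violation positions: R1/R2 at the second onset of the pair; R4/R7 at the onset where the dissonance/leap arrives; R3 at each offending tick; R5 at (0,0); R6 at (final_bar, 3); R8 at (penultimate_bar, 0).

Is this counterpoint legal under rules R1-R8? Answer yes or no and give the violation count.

No (3 violations)

bar 0: v0=G3 v1=G4 (P8)
bar 1: v0=A3 v1=F4 (m6)
bar 2: v0=C4 v1=C5 (P8)
bar 3: v0=A3 v1=E4 (P5)
bar 4: v0=F3 v1=D4 (M6)
bar 5: v0=G3 v1=B3 (M3)
bar 6: v0=A3 v1=C4 (m3)
bar 7: v0=G3 v1=E4 (M6)
bar 8: v0=F3 v1=D4 (M6)
bar 9: v0=A3 v1=E4 (P5)
bar 10: v0=F3 v1=D4 (M6)
bar 11: v0=G3 v1=G4 (P8)
  R2 @ bar2.0: A3/C4 m3 -> C4/C5 P8 similar
  R2 @ bar9.0: F3/D4 M6 -> A3/E4 P5 similar
  R2 @ bar11.0: F3/D4 M6 -> G3/G4 P8 similar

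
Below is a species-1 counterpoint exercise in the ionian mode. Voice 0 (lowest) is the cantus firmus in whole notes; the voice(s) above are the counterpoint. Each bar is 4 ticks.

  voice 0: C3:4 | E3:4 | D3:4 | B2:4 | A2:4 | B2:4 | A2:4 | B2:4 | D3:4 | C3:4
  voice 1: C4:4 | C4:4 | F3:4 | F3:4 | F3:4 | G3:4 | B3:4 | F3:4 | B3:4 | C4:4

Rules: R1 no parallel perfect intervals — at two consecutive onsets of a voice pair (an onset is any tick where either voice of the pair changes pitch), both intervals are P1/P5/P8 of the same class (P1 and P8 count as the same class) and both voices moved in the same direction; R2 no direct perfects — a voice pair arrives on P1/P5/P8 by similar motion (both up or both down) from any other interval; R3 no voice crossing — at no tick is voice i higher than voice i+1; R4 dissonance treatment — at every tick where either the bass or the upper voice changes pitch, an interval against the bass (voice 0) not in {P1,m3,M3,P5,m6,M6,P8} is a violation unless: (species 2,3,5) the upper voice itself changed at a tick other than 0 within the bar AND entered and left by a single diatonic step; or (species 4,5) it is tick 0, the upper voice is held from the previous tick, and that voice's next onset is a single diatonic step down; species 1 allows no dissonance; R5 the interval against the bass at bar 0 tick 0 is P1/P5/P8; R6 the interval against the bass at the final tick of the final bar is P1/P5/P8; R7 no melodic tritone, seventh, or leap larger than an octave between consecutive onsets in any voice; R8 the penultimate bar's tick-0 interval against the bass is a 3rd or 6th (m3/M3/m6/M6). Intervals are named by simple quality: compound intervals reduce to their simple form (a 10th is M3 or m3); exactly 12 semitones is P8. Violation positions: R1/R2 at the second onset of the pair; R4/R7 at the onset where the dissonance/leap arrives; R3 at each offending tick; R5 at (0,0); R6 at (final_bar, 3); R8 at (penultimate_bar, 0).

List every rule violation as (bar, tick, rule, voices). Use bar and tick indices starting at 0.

bar 0: v0=C3 v1=C4 downbeat P8
bar 1: v0=E3 v1=C4 downbeat m6
bar 2: v0=D3 v1=F3 downbeat m3
bar 3: v0=B2 v1=F3 downbeat TT
bar 4: v0=A2 v1=F3 downbeat m6
bar 5: v0=B2 v1=G3 downbeat m6
bar 6: v0=A2 v1=B3 downbeat M2
bar 7: v0=B2 v1=F3 downbeat TT
bar 8: v0=D3 v1=B3 downbeat M6
bar 9: v0=C3 v1=C4 downbeat P8
  -> R4 @ bar 3 tick 0 v(0, 1): B2/F3 TT untreated
  -> R4 @ bar 6 tick 0 v(0, 1): A2/B3 M2 untreated
  -> R4 @ bar 7 tick 0 v(0, 1): B2/F3 TT untreated
  -> R7 @ bar 7 tick 0 v(1,): B3->F3 leap 6st
  -> R7 @ bar 8 tick 0 v(1,): F3->B3 leap 6st

(3, 0, R4, (0, 1))
(6, 0, R4, (0, 1))
(7, 0, R4, (0, 1))
(7, 0, R7, (1,))
(8, 0, R7, (1,))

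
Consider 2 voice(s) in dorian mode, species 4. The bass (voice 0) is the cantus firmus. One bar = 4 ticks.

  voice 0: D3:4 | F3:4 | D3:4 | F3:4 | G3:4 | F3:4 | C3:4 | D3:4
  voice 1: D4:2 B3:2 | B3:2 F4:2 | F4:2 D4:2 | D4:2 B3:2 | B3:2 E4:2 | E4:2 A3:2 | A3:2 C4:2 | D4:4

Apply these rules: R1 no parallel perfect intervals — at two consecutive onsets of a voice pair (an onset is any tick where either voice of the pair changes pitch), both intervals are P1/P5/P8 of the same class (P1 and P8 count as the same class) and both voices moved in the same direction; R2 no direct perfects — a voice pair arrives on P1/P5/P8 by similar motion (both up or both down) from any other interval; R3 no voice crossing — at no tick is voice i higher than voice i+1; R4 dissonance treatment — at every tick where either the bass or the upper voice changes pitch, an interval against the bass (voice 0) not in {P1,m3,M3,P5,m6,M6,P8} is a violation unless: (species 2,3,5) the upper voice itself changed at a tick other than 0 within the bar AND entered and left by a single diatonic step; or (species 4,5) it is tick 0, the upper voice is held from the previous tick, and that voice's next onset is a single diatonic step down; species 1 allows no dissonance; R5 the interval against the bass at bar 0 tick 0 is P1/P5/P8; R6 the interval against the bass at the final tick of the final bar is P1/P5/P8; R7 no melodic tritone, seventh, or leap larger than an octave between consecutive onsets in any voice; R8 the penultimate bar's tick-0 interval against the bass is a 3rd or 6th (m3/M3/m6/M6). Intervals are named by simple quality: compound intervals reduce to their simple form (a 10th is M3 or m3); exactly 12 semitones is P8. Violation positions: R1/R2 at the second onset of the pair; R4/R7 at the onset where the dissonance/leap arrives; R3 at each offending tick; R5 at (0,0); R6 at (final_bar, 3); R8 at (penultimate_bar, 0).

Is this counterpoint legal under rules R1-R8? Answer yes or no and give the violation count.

No (5 violations)

bar 0: v0=D3 v1=D4 (P8)
bar 1: v0=F3 v1=B3 (TT)
bar 2: v0=D3 v1=F4 (m3)
bar 3: v0=F3 v1=D4 (M6)
bar 4: v0=G3 v1=B3 (M3)
bar 5: v0=F3 v1=E4 (M7)
bar 6: v0=C3 v1=A3 (M6)
bar 7: v0=D3 v1=D4 (P8)
  R4 @ bar1.0: F3/B3 TT untreated
  R7 @ bar1.2: B3->F4 leap 6st
  R4 @ bar3.2: F3/B3 TT untreated
  R4 @ bar5.0: F3/E4 M7 untreated
  R1 @ bar7.0: C3/C4 P8 -> D3/D4 P8 similar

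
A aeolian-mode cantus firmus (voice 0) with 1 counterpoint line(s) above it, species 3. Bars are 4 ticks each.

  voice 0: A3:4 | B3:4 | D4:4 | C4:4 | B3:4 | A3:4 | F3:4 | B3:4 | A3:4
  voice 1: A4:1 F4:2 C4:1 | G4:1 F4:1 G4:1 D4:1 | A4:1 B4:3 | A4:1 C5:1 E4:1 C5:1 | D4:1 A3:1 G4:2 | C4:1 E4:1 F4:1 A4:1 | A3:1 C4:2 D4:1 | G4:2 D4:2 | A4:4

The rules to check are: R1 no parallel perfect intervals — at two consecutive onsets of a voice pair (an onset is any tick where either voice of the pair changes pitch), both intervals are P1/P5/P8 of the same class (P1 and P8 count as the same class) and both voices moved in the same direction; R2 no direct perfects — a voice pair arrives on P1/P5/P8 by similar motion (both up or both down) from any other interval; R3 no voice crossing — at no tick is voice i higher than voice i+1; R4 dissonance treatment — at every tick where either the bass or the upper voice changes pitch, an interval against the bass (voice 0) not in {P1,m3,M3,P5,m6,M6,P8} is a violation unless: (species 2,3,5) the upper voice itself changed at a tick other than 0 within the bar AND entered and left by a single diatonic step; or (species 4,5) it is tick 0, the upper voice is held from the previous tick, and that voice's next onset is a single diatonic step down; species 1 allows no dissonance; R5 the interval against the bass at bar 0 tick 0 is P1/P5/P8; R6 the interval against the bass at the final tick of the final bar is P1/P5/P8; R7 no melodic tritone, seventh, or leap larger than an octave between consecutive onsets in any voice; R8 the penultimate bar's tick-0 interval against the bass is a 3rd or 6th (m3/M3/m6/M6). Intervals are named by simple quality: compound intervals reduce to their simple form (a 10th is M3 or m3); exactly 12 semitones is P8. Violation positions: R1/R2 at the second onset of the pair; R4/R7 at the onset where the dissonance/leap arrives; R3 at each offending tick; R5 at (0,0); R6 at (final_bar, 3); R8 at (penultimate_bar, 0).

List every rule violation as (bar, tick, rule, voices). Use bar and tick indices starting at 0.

(2, 0, R2, (0, 1))
(4, 0, R7, (1,))
(4, 1, R3, (0, 1))
(4, 1, R4, (0, 1))
(4, 2, R7, (1,))
(7, 0, R7, (0,))

bar 0: v0=A3 v1=A4 downbeat P8
bar 1: v0=B3 v1=G4 downbeat m6
bar 2: v0=D4 v1=A4 downbeat P5
bar 3: v0=C4 v1=A4 downbeat M6
bar 4: v0=B3 v1=D4 downbeat m3
bar 5: v0=A3 v1=C4 downbeat m3
bar 6: v0=F3 v1=A3 downbeat M3
bar 7: v0=B3 v1=G4 downbeat m6
bar 8: v0=A3 v1=A4 downbeat P8
  -> R2 @ bar 2 tick 0 v(0, 1): B3/D4 m3 -> D4/A4 P5 similar
  -> R7 @ bar 4 tick 0 v(1,): C5->D4 leap 10st
  -> R3 @ bar 4 tick 1 v(0, 1): B3 above A3
  -> R4 @ bar 4 tick 1 v(0, 1): B3/A3 M2 untreated
  -> R7 @ bar 4 tick 2 v(1,): A3->G4 leap 10st
  -> R7 @ bar 7 tick 0 v(0,): F3->B3 leap 6st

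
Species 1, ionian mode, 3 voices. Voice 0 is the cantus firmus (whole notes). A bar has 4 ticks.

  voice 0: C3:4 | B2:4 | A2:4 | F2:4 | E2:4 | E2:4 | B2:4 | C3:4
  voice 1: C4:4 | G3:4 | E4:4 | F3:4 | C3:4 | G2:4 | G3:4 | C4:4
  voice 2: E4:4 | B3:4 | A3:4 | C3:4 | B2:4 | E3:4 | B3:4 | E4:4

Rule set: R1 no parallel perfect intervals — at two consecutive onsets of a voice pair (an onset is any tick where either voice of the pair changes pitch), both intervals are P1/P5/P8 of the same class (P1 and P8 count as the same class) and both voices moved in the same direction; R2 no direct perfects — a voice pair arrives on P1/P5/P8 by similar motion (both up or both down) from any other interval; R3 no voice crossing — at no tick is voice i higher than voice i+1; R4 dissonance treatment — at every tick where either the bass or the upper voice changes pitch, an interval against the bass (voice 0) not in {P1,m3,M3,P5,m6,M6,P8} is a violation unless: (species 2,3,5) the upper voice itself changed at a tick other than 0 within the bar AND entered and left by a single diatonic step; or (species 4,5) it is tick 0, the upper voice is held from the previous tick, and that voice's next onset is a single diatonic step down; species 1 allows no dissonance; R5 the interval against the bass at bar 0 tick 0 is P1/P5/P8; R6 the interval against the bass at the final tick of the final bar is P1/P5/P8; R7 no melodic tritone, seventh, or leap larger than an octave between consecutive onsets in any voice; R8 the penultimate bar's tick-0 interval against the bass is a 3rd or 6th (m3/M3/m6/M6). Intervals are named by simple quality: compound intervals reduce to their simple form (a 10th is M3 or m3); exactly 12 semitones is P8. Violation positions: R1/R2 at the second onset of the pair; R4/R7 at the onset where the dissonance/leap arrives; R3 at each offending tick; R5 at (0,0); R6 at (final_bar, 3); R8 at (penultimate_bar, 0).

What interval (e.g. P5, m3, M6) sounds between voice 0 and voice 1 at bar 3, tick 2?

voice 0=F2 voice 1=F3 -> P8

P8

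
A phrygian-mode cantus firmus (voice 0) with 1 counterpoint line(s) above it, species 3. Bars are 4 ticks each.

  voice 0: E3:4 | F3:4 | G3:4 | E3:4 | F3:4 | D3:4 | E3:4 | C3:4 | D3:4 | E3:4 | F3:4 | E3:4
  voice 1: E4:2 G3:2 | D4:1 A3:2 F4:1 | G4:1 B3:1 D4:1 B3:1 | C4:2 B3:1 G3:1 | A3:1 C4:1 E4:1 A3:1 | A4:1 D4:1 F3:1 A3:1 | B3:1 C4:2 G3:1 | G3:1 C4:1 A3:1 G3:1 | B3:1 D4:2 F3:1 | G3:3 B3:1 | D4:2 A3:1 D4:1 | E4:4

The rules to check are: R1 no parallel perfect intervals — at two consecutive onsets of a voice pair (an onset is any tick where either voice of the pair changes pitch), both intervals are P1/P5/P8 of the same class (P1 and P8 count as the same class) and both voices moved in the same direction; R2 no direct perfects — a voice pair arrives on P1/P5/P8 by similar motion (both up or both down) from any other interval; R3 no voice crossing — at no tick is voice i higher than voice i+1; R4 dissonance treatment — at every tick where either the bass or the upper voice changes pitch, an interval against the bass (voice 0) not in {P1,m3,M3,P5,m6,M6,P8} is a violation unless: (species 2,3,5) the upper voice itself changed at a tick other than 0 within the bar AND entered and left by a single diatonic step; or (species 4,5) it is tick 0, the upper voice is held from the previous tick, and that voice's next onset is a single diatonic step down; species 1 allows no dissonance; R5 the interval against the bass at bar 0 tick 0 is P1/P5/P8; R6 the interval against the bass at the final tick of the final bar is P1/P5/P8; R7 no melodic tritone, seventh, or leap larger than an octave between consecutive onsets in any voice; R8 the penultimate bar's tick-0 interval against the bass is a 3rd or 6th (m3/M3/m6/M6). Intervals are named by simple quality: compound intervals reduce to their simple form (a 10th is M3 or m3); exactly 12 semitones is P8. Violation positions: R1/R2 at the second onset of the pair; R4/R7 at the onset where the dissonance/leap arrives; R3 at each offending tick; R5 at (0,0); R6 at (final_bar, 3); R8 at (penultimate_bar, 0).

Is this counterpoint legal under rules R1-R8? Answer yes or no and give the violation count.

No (3 violations)

bar 0: v0=E3 v1=E4 (P8)
bar 1: v0=F3 v1=D4 (M6)
bar 2: v0=G3 v1=G4 (P8)
bar 3: v0=E3 v1=C4 (m6)
bar 4: v0=F3 v1=A3 (M3)
bar 5: v0=D3 v1=A4 (P5)
bar 6: v0=E3 v1=B3 (P5)
bar 7: v0=C3 v1=G3 (P5)
bar 8: v0=D3 v1=B3 (M6)
bar 9: v0=E3 v1=G3 (m3)
bar 10: v0=F3 v1=D4 (M6)
bar 11: v0=E3 v1=E4 (P8)
  R1 @ bar2.0: F3/F4 P8 -> G3/G4 P8 similar
  R4 @ bar4.2: F3/E4 M7 untreated
  R1 @ bar6.0: D3/A3 P5 -> E3/B3 P5 similar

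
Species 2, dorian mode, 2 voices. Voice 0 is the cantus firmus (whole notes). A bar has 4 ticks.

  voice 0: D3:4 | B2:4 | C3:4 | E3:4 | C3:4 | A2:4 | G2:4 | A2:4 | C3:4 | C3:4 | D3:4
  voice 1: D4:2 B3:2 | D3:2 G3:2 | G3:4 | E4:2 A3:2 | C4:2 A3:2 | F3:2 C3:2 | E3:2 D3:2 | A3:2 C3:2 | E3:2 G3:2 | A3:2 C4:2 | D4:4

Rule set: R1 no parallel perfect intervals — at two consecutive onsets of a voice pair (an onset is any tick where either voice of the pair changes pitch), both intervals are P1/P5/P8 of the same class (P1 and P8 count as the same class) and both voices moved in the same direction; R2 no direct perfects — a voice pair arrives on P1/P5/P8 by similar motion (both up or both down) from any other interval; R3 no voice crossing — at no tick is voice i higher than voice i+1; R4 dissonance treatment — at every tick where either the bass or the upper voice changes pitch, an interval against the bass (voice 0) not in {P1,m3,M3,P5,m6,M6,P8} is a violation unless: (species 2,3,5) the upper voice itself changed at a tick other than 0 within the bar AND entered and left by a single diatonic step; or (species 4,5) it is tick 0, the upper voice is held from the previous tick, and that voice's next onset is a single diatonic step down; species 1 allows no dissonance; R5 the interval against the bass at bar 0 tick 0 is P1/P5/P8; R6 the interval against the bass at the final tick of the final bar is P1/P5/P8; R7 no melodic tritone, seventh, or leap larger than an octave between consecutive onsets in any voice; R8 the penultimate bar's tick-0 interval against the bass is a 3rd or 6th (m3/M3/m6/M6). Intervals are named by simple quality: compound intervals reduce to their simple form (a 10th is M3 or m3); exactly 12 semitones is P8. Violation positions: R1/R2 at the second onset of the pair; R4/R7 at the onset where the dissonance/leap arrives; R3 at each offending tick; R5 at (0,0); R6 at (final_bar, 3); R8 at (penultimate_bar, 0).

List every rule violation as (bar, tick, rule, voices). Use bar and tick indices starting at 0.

bar 0: v0=D3 v1=D4 downbeat P8
bar 1: v0=B2 v1=D3 downbeat m3
bar 2: v0=C3 v1=G3 downbeat P5
bar 3: v0=E3 v1=E4 downbeat P8
bar 4: v0=C3 v1=C4 downbeat P8
bar 5: v0=A2 v1=F3 downbeat m6
bar 6: v0=G2 v1=E3 downbeat M6
bar 7: v0=A2 v1=A3 downbeat P8
bar 8: v0=C3 v1=E3 downbeat M3
bar 9: v0=C3 v1=A3 downbeat M6
bar 10: v0=D3 v1=D4 downbeat P8
  -> R2 @ bar 3 tick 0 v(0, 1): C3/G3 P5 -> E3/E4 P8 similar
  -> R4 @ bar 3 tick 2 v(0, 1): E3/A3 P4 untreated
  -> R2 @ bar 7 tick 0 v(0, 1): G2/D3 P5 -> A2/A3 P8 similar
  -> R1 @ bar 10 tick 0 v(0, 1): C3/C4 P8 -> D3/D4 P8 similar

(3, 0, R2, (0, 1))
(3, 2, R4, (0, 1))
(7, 0, R2, (0, 1))
(10, 0, R1, (0, 1))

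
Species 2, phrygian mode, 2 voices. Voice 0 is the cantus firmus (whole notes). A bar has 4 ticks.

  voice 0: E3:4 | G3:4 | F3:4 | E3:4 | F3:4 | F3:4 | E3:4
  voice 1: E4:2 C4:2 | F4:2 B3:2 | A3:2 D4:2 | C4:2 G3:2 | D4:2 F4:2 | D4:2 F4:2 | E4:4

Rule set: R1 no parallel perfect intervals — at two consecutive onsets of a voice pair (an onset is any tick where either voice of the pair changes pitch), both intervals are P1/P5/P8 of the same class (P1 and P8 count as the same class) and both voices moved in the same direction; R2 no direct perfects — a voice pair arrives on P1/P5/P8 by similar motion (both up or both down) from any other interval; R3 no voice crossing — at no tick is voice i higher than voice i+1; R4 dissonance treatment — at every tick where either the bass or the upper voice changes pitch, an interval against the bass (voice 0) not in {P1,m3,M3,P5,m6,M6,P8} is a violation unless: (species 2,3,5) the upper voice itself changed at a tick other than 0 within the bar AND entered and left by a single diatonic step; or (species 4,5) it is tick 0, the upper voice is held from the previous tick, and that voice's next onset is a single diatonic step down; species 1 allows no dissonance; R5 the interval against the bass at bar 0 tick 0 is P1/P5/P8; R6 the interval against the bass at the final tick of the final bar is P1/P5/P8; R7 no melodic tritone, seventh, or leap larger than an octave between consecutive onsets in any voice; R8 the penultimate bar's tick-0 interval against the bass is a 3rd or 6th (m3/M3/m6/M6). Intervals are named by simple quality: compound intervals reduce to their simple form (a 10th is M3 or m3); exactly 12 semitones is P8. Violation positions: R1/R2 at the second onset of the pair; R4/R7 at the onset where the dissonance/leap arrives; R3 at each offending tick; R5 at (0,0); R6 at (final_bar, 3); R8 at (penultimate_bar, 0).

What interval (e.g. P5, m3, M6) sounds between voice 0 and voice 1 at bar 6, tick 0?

P8

voice 0=E3 voice 1=E4 -> P8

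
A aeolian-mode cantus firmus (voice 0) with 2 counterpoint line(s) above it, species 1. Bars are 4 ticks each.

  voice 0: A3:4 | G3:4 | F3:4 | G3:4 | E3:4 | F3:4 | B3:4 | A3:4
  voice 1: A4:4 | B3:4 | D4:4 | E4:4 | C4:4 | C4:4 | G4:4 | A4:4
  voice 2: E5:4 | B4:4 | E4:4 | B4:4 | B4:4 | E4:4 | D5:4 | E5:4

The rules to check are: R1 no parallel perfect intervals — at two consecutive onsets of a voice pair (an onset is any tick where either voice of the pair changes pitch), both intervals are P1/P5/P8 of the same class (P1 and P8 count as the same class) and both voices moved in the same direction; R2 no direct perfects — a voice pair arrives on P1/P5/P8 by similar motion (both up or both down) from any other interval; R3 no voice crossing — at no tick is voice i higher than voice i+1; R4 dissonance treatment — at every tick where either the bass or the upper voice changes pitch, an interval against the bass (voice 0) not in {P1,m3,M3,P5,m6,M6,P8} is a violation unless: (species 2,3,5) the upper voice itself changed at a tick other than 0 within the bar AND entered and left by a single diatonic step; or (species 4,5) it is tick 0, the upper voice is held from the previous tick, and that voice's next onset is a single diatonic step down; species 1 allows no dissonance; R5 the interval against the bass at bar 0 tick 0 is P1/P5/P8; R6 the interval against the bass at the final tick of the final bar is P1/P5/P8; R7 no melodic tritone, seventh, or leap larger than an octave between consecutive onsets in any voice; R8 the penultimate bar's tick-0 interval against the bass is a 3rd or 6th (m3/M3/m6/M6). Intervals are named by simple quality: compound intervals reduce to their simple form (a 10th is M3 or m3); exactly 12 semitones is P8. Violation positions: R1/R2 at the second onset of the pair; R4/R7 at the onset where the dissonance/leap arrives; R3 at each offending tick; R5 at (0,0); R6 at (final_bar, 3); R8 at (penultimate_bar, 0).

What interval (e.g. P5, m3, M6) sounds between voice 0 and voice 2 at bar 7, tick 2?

voice 0=A3 voice 2=E5 -> P5

P5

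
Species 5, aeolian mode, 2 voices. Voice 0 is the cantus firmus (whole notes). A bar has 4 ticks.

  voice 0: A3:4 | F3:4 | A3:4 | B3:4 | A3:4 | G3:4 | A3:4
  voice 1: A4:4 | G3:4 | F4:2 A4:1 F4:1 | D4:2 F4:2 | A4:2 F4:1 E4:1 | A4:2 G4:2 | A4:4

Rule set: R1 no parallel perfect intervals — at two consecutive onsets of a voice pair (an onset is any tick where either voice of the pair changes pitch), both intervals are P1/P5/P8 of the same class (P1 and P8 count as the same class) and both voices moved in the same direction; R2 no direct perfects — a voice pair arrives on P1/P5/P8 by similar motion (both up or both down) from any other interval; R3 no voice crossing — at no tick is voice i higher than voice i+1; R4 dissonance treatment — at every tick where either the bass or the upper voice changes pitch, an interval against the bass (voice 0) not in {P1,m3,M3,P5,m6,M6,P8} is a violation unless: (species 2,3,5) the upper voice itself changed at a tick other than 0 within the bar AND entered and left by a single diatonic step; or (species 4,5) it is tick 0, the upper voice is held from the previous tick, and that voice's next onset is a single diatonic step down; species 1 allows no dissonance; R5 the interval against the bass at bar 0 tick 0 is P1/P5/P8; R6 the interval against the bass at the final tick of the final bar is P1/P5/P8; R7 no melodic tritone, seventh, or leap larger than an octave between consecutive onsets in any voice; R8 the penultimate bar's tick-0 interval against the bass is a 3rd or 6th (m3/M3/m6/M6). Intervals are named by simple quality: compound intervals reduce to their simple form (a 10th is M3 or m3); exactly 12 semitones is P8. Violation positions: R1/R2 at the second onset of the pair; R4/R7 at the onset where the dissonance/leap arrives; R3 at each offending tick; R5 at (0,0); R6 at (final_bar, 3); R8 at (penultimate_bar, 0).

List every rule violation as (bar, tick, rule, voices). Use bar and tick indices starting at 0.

(1, 0, R4, (0, 1))
(1, 0, R7, (1,))
(2, 0, R7, (1,))
(3, 2, R4, (0, 1))
(5, 0, R4, (0, 1))
(5, 0, R8, (0, 1))
(6, 0, R1, (0, 1))

bar 0: v0=A3 v1=A4 downbeat P8
bar 1: v0=F3 v1=G3 downbeat M2
bar 2: v0=A3 v1=F4 downbeat m6
bar 3: v0=B3 v1=D4 downbeat m3
bar 4: v0=A3 v1=A4 downbeat P8
bar 5: v0=G3 v1=A4 downbeat M2
bar 6: v0=A3 v1=A4 downbeat P8
  -> R4 @ bar 1 tick 0 v(0, 1): F3/G3 M2 untreated
  -> R7 @ bar 1 tick 0 v(1,): A4->G3 leap 14st
  -> R7 @ bar 2 tick 0 v(1,): G3->F4 leap 10st
  -> R4 @ bar 3 tick 2 v(0, 1): B3/F4 TT untreated
  -> R4 @ bar 5 tick 0 v(0, 1): G3/A4 M2 untreated
  -> R8 @ bar 5 tick 0 v(0, 1): penult M2 not 3rd/6th
  -> R1 @ bar 6 tick 0 v(0, 1): G3/G4 P8 -> A3/A4 P8 similar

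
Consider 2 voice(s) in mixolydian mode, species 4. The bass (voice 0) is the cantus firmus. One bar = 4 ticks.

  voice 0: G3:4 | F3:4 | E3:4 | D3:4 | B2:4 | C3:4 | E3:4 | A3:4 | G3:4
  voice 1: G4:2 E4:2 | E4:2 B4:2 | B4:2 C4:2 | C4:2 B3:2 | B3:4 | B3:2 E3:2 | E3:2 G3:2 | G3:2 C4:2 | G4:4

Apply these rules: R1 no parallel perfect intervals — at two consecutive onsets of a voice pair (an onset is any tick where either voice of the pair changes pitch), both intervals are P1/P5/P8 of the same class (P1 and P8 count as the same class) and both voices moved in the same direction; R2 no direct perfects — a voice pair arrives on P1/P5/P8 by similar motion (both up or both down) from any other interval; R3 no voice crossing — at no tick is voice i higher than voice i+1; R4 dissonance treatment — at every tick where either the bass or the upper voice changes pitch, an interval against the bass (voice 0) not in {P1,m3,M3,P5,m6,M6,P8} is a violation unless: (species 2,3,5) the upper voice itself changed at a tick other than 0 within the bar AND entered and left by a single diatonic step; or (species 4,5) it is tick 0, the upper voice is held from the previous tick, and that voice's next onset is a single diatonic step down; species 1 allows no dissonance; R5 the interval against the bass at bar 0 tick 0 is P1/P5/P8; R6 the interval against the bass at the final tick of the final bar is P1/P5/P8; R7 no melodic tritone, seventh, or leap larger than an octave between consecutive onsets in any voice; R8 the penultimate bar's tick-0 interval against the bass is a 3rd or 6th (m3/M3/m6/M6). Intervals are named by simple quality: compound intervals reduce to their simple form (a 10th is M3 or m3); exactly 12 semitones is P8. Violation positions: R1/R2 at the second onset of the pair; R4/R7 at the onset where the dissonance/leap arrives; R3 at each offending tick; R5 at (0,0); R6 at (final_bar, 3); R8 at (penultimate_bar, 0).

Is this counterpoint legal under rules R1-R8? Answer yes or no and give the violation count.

bar 0: v0=G3 v1=G4 (P8)
bar 1: v0=F3 v1=E4 (M7)
bar 2: v0=E3 v1=B4 (P5)
bar 3: v0=D3 v1=C4 (m7)
bar 4: v0=B2 v1=B3 (P8)
bar 5: v0=C3 v1=B3 (M7)
bar 6: v0=E3 v1=E3 (P1)
bar 7: v0=A3 v1=G3 (M2)
bar 8: v0=G3 v1=G4 (P8)
  R4 @ bar1.0: F3/E4 M7 untreated
  R4 @ bar1.2: F3/B4 TT untreated
  R7 @ bar2.2: B4->C4 leap 11st
  R4 @ bar5.0: C3/B3 M7 untreated
  R3 @ bar7.0: A3 above G3
  R4 @ bar7.0: A3/G3 M2 untreated
  R8 @ bar7.0: penult M2 not 3rd/6th
  R3 @ bar7.1: A3 above G3

No (8 violations)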